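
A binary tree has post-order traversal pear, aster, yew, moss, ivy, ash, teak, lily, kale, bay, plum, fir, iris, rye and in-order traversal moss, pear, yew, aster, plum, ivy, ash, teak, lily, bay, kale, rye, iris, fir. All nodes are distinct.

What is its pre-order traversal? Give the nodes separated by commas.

rye, plum, moss, yew, pear, aster, bay, lily, teak, ash, ivy, kale, iris, fir

The last element of post-order is the root; it splits in-order into left and right subtrees.
Root rye: left subtree has 11 nodes {moss, pear, yew, aster, plum, ivy, ash, teak, lily, bay, kale}, right has 2 {iris, fir}.
  Root plum: left subtree has 4 nodes {moss, pear, yew, aster}, right has 6 {ivy, ash, teak, lily, bay, kale}.
    Root moss: left subtree has 0 nodes { }, right has 3 {pear, yew, aster}.
      Root yew: left subtree has 1 node {pear}, right has 1 {aster}.
    Root bay: left subtree has 4 nodes {ivy, ash, teak, lily}, right has 1 {kale}.
      Root lily: left subtree has 3 nodes {ivy, ash, teak}, right has 0 { }.
        Root teak: left subtree has 2 nodes {ivy, ash}, right has 0 { }.
          Root ash: left subtree has 1 node {ivy}, right has 0 { }.
  Root iris: left subtree has 0 nodes { }, right has 1 {fir}.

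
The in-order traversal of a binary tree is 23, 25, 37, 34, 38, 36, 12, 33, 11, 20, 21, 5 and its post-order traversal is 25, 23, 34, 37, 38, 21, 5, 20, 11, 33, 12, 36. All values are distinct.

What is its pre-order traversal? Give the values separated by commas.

The last element of post-order is the root; it splits in-order into left and right subtrees.
Root 36: left subtree has 5 nodes {23, 25, 37, 34, 38}, right has 6 {12, 33, 11, 20, 21, 5}.
  Root 38: left subtree has 4 nodes {23, 25, 37, 34}, right has 0 { }.
    Root 37: left subtree has 2 nodes {23, 25}, right has 1 {34}.
      Root 23: left subtree has 0 nodes { }, right has 1 {25}.
  Root 12: left subtree has 0 nodes { }, right has 5 {33, 11, 20, 21, 5}.
    Root 33: left subtree has 0 nodes { }, right has 4 {11, 20, 21, 5}.
      Root 11: left subtree has 0 nodes { }, right has 3 {20, 21, 5}.
        Root 20: left subtree has 0 nodes { }, right has 2 {21, 5}.
          Root 5: left subtree has 1 node {21}, right has 0 { }.

36, 38, 37, 23, 25, 34, 12, 33, 11, 20, 5, 21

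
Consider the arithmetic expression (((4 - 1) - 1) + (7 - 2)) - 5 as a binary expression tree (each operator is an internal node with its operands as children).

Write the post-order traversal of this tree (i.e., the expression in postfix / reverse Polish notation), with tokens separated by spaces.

4 1 - 1 - 7 2 - + 5 -

Post-order on an expression tree gives postfix notation: for each operator, emit left operand, right operand, then the operator.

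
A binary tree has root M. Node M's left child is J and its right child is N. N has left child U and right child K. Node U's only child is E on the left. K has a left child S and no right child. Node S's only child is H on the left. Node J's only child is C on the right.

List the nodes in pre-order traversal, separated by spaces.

M J C N U E K S H

Pre-order visits the node, then its left subtree, then its right subtree.
Visit M.
At M: go left to J.
  Visit J.
  At J: no left child.
  At J: go right to C.
    C is a leaf — visit C.
At M: go right to N.
  Visit N.
  At N: go left to U.
    Visit U.
    At U: go left to E.
      E is a leaf — visit E.
    At U: no right child.
  At N: go right to K.
    Visit K.
    At K: go left to S.
      Visit S.
      At S: go left to H.
        H is a leaf — visit H.
      At S: no right child.
    At K: no right child.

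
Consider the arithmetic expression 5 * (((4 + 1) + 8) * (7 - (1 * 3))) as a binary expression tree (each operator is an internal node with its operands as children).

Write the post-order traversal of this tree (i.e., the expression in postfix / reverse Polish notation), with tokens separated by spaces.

Post-order on an expression tree gives postfix notation: for each operator, emit left operand, right operand, then the operator.

5 4 1 + 8 + 7 1 3 * - * *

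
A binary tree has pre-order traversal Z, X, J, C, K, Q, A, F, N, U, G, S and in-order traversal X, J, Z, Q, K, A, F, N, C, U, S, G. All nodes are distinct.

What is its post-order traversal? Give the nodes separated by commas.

J, X, Q, N, F, A, K, S, G, U, C, Z

The first element of pre-order is the root; it splits in-order into left and right subtrees.
Root Z: left subtree has 2 nodes {X, J}, right has 9 {Q, K, A, F, N, C, U, S, G}.
  Root X: left subtree has 0 nodes { }, right has 1 {J}.
  Root C: left subtree has 5 nodes {Q, K, A, F, N}, right has 3 {U, S, G}.
    Root K: left subtree has 1 node {Q}, right has 3 {A, F, N}.
      Root A: left subtree has 0 nodes { }, right has 2 {F, N}.
        Root F: left subtree has 0 nodes { }, right has 1 {N}.
    Root U: left subtree has 0 nodes { }, right has 2 {S, G}.
      Root G: left subtree has 1 node {S}, right has 0 { }.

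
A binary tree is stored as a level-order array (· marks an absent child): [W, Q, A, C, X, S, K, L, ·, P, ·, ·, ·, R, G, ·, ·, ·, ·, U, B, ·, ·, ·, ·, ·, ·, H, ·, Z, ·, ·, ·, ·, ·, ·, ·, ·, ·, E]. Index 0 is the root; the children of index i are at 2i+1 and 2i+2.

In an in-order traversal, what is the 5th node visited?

In-order visits the left subtree, then the node, then the right subtree.
At W: go left to Q.
  At Q: go left to C.
    At C: go left to L.
      L is a leaf — visit L.
    Visit C.
    At C: no right child.
  Visit Q.
  At Q: go right to X.
    At X: go left to P.
      At P: go left to U.
        At U: go left to E.
          E is a leaf — visit E.
        Visit U.
        At U: no right child.
      Visit P.
      At P: go right to B.
        B is a leaf — visit B.
    Visit X.
    At X: no right child.
Visit W.
At W: go right to A.
  At A: go left to S.
    S is a leaf — visit S.
  Visit A.
  At A: go right to K.
    At K: go left to R.
      At R: go left to H.
        H is a leaf — visit H.
      Visit R.
      At R: no right child.
    Visit K.
    At K: go right to G.
      At G: go left to Z.
        Z is a leaf — visit Z.
      Visit G.
      At G: no right child.
Full in-order sequence: L, C, Q, E, U, P, B, X, W, S, A, H, R, K, Z, G.

U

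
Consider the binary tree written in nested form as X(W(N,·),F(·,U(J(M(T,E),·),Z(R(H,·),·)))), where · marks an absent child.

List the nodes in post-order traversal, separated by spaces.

Post-order visits the left subtree, then the right subtree, then the node.
At X: go left to W.
  At W: go left to N.
    N is a leaf — visit N.
  At W: no right child.
  Visit W.
At X: go right to F.
  At F: no left child.
  At F: go right to U.
    At U: go left to J.
      At J: go left to M.
        At M: go left to T.
          T is a leaf — visit T.
        At M: go right to E.
          E is a leaf — visit E.
        Visit M.
      At J: no right child.
      Visit J.
    At U: go right to Z.
      At Z: go left to R.
        At R: go left to H.
          H is a leaf — visit H.
        At R: no right child.
        Visit R.
      At Z: no right child.
      Visit Z.
    Visit U.
  Visit F.
Visit X.

N W T E M J H R Z U F X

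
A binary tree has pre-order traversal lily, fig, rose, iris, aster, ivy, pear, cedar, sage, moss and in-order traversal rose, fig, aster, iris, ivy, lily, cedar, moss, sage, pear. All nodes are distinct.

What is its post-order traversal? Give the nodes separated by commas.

The first element of pre-order is the root; it splits in-order into left and right subtrees.
Root lily: left subtree has 5 nodes {rose, fig, aster, iris, ivy}, right has 4 {cedar, moss, sage, pear}.
  Root fig: left subtree has 1 node {rose}, right has 3 {aster, iris, ivy}.
    Root iris: left subtree has 1 node {aster}, right has 1 {ivy}.
  Root pear: left subtree has 3 nodes {cedar, moss, sage}, right has 0 { }.
    Root cedar: left subtree has 0 nodes { }, right has 2 {moss, sage}.
      Root sage: left subtree has 1 node {moss}, right has 0 { }.

rose, aster, ivy, iris, fig, moss, sage, cedar, pear, lily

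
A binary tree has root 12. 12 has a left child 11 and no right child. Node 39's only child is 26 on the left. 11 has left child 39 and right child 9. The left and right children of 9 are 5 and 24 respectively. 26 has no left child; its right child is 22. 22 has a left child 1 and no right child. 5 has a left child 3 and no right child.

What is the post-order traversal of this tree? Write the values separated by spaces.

Post-order visits the left subtree, then the right subtree, then the node.
At 12: go left to 11.
  At 11: go left to 39.
    At 39: go left to 26.
      At 26: no left child.
      At 26: go right to 22.
        At 22: go left to 1.
          1 is a leaf — visit 1.
        At 22: no right child.
        Visit 22.
      Visit 26.
    At 39: no right child.
    Visit 39.
  At 11: go right to 9.
    At 9: go left to 5.
      At 5: go left to 3.
        3 is a leaf — visit 3.
      At 5: no right child.
      Visit 5.
    At 9: go right to 24.
      24 is a leaf — visit 24.
    Visit 9.
  Visit 11.
At 12: no right child.
Visit 12.

1 22 26 39 3 5 24 9 11 12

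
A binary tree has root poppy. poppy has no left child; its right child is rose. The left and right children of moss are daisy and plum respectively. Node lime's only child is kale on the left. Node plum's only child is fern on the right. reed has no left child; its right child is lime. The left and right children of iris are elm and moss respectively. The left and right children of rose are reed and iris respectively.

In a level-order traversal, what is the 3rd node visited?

reed

Level-order visits nodes level by level from the root, left to right within each level.
Level 0: poppy
Level 1: rose
Level 2: reed, iris
Level 3: lime, elm, moss
Level 4: kale, daisy, plum
Level 5: fern
Full level-order sequence: poppy, rose, reed, iris, lime, elm, moss, kale, daisy, plum, fern.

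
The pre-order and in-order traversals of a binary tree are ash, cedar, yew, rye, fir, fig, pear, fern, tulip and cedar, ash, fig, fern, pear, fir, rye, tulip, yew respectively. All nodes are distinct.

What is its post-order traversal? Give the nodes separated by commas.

cedar, fern, pear, fig, fir, tulip, rye, yew, ash

The first element of pre-order is the root; it splits in-order into left and right subtrees.
Root ash: left subtree has 1 node {cedar}, right has 7 {fig, fern, pear, fir, rye, tulip, yew}.
  Root yew: left subtree has 6 nodes {fig, fern, pear, fir, rye, tulip}, right has 0 { }.
    Root rye: left subtree has 4 nodes {fig, fern, pear, fir}, right has 1 {tulip}.
      Root fir: left subtree has 3 nodes {fig, fern, pear}, right has 0 { }.
        Root fig: left subtree has 0 nodes { }, right has 2 {fern, pear}.
          Root pear: left subtree has 1 node {fern}, right has 0 { }.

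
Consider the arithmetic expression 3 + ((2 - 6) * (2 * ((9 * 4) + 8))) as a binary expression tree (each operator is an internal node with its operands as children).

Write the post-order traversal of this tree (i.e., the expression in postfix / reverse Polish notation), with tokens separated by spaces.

Post-order on an expression tree gives postfix notation: for each operator, emit left operand, right operand, then the operator.

3 2 6 - 2 9 4 * 8 + * * +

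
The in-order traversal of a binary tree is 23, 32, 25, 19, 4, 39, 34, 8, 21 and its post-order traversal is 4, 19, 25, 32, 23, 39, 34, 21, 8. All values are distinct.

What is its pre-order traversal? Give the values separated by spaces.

8 34 39 23 32 25 19 4 21

The last element of post-order is the root; it splits in-order into left and right subtrees.
Root 8: left subtree has 7 nodes {23, 32, 25, 19, 4, 39, 34}, right has 1 {21}.
  Root 34: left subtree has 6 nodes {23, 32, 25, 19, 4, 39}, right has 0 { }.
    Root 39: left subtree has 5 nodes {23, 32, 25, 19, 4}, right has 0 { }.
      Root 23: left subtree has 0 nodes { }, right has 4 {32, 25, 19, 4}.
        Root 32: left subtree has 0 nodes { }, right has 3 {25, 19, 4}.
          Root 25: left subtree has 0 nodes { }, right has 2 {19, 4}.
            Root 19: left subtree has 0 nodes { }, right has 1 {4}.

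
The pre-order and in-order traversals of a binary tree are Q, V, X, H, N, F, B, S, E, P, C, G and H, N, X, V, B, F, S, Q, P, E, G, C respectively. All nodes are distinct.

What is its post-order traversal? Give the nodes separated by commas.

The first element of pre-order is the root; it splits in-order into left and right subtrees.
Root Q: left subtree has 7 nodes {H, N, X, V, B, F, S}, right has 4 {P, E, G, C}.
  Root V: left subtree has 3 nodes {H, N, X}, right has 3 {B, F, S}.
    Root X: left subtree has 2 nodes {H, N}, right has 0 { }.
      Root H: left subtree has 0 nodes { }, right has 1 {N}.
    Root F: left subtree has 1 node {B}, right has 1 {S}.
  Root E: left subtree has 1 node {P}, right has 2 {G, C}.
    Root C: left subtree has 1 node {G}, right has 0 { }.

N, H, X, B, S, F, V, P, G, C, E, Q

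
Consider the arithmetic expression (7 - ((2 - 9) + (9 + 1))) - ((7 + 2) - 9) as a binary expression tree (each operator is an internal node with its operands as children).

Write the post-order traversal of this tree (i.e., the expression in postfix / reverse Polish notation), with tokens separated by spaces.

Post-order on an expression tree gives postfix notation: for each operator, emit left operand, right operand, then the operator.

7 2 9 - 9 1 + + - 7 2 + 9 - -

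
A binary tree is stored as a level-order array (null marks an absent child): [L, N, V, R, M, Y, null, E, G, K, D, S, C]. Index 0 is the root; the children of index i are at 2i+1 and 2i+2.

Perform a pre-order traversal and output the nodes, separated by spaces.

L N R E G M K D V Y S C

Pre-order visits the node, then its left subtree, then its right subtree.
Visit L.
At L: go left to N.
  Visit N.
  At N: go left to R.
    Visit R.
    At R: go left to E.
      E is a leaf — visit E.
    At R: go right to G.
      G is a leaf — visit G.
  At N: go right to M.
    Visit M.
    At M: go left to K.
      K is a leaf — visit K.
    At M: go right to D.
      D is a leaf — visit D.
At L: go right to V.
  Visit V.
  At V: go left to Y.
    Visit Y.
    At Y: go left to S.
      S is a leaf — visit S.
    At Y: go right to C.
      C is a leaf — visit C.
  At V: no right child.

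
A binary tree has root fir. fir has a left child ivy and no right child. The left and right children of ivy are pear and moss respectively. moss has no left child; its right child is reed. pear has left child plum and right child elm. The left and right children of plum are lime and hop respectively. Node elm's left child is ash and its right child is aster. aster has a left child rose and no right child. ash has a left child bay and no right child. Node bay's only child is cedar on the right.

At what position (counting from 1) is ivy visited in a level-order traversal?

Level-order visits nodes level by level from the root, left to right within each level.
Level 0: fir
Level 1: ivy
Level 2: pear, moss
Level 3: plum, elm, reed
Level 4: lime, hop, ash, aster
Level 5: bay, rose
Level 6: cedar
Full level-order sequence: fir, ivy, pear, moss, plum, elm, reed, lime, hop, ash, aster, bay, rose, cedar.

2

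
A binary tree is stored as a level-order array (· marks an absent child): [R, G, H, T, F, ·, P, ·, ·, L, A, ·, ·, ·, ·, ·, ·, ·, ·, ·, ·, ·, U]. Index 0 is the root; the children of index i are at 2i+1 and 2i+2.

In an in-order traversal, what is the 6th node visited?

U

In-order visits the left subtree, then the node, then the right subtree.
At R: go left to G.
  At G: go left to T.
    T is a leaf — visit T.
  Visit G.
  At G: go right to F.
    At F: go left to L.
      L is a leaf — visit L.
    Visit F.
    At F: go right to A.
      At A: no left child.
      Visit A.
      At A: go right to U.
        U is a leaf — visit U.
Visit R.
At R: go right to H.
  At H: no left child.
  Visit H.
  At H: go right to P.
    P is a leaf — visit P.
Full in-order sequence: T, G, L, F, A, U, R, H, P.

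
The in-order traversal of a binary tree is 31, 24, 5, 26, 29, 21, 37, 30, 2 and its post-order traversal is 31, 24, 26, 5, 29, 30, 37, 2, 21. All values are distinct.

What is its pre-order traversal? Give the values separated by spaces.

21 29 5 24 31 26 2 37 30

The last element of post-order is the root; it splits in-order into left and right subtrees.
Root 21: left subtree has 5 nodes {31, 24, 5, 26, 29}, right has 3 {37, 30, 2}.
  Root 29: left subtree has 4 nodes {31, 24, 5, 26}, right has 0 { }.
    Root 5: left subtree has 2 nodes {31, 24}, right has 1 {26}.
      Root 24: left subtree has 1 node {31}, right has 0 { }.
  Root 2: left subtree has 2 nodes {37, 30}, right has 0 { }.
    Root 37: left subtree has 0 nodes { }, right has 1 {30}.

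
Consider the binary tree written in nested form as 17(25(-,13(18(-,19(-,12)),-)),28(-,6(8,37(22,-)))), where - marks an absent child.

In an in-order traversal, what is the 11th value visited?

In-order visits the left subtree, then the node, then the right subtree.
At 17: go left to 25.
  At 25: no left child.
  Visit 25.
  At 25: go right to 13.
    At 13: go left to 18.
      At 18: no left child.
      Visit 18.
      At 18: go right to 19.
        At 19: no left child.
        Visit 19.
        At 19: go right to 12.
          12 is a leaf — visit 12.
    Visit 13.
    At 13: no right child.
Visit 17.
At 17: go right to 28.
  At 28: no left child.
  Visit 28.
  At 28: go right to 6.
    At 6: go left to 8.
      8 is a leaf — visit 8.
    Visit 6.
    At 6: go right to 37.
      At 37: go left to 22.
        22 is a leaf — visit 22.
      Visit 37.
      At 37: no right child.
Full in-order sequence: 25, 18, 19, 12, 13, 17, 28, 8, 6, 22, 37.

37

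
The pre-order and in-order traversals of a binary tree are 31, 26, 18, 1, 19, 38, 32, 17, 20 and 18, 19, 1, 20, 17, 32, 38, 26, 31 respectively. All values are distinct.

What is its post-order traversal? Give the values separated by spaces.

The first element of pre-order is the root; it splits in-order into left and right subtrees.
Root 31: left subtree has 8 nodes {18, 19, 1, 20, 17, 32, 38, 26}, right has 0 { }.
  Root 26: left subtree has 7 nodes {18, 19, 1, 20, 17, 32, 38}, right has 0 { }.
    Root 18: left subtree has 0 nodes { }, right has 6 {19, 1, 20, 17, 32, 38}.
      Root 1: left subtree has 1 node {19}, right has 4 {20, 17, 32, 38}.
        Root 38: left subtree has 3 nodes {20, 17, 32}, right has 0 { }.
          Root 32: left subtree has 2 nodes {20, 17}, right has 0 { }.
            Root 17: left subtree has 1 node {20}, right has 0 { }.

19 20 17 32 38 1 18 26 31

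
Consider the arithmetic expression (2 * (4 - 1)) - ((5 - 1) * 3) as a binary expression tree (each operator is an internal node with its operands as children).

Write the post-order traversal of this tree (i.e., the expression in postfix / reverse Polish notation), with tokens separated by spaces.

Post-order on an expression tree gives postfix notation: for each operator, emit left operand, right operand, then the operator.

2 4 1 - * 5 1 - 3 * -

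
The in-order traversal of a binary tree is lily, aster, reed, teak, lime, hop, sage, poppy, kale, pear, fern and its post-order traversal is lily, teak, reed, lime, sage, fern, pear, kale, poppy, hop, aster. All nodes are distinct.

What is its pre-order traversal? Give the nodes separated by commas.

The last element of post-order is the root; it splits in-order into left and right subtrees.
Root aster: left subtree has 1 node {lily}, right has 9 {reed, teak, lime, hop, sage, poppy, kale, pear, fern}.
  Root hop: left subtree has 3 nodes {reed, teak, lime}, right has 5 {sage, poppy, kale, pear, fern}.
    Root lime: left subtree has 2 nodes {reed, teak}, right has 0 { }.
      Root reed: left subtree has 0 nodes { }, right has 1 {teak}.
    Root poppy: left subtree has 1 node {sage}, right has 3 {kale, pear, fern}.
      Root kale: left subtree has 0 nodes { }, right has 2 {pear, fern}.
        Root pear: left subtree has 0 nodes { }, right has 1 {fern}.

aster, lily, hop, lime, reed, teak, poppy, sage, kale, pear, fern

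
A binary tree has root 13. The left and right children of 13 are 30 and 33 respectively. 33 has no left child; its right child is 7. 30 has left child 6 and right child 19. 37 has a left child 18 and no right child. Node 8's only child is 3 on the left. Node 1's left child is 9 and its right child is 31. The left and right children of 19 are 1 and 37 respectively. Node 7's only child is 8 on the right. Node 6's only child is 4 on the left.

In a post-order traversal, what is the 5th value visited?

Post-order visits the left subtree, then the right subtree, then the node.
At 13: go left to 30.
  At 30: go left to 6.
    At 6: go left to 4.
      4 is a leaf — visit 4.
    At 6: no right child.
    Visit 6.
  At 30: go right to 19.
    At 19: go left to 1.
      At 1: go left to 9.
        9 is a leaf — visit 9.
      At 1: go right to 31.
        31 is a leaf — visit 31.
      Visit 1.
    At 19: go right to 37.
      At 37: go left to 18.
        18 is a leaf — visit 18.
      At 37: no right child.
      Visit 37.
    Visit 19.
  Visit 30.
At 13: go right to 33.
  At 33: no left child.
  At 33: go right to 7.
    At 7: no left child.
    At 7: go right to 8.
      At 8: go left to 3.
        3 is a leaf — visit 3.
      At 8: no right child.
      Visit 8.
    Visit 7.
  Visit 33.
Visit 13.
Full post-order sequence: 4, 6, 9, 31, 1, 18, 37, 19, 30, 3, 8, 7, 33, 13.

1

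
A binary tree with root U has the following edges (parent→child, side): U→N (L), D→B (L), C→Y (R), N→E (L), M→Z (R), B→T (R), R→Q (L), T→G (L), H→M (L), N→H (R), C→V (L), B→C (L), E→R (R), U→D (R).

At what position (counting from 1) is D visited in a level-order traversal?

3

Level-order visits nodes level by level from the root, left to right within each level.
Level 0: U
Level 1: N, D
Level 2: E, H, B
Level 3: R, M, C, T
Level 4: Q, Z, V, Y, G
Full level-order sequence: U, N, D, E, H, B, R, M, C, T, Q, Z, V, Y, G.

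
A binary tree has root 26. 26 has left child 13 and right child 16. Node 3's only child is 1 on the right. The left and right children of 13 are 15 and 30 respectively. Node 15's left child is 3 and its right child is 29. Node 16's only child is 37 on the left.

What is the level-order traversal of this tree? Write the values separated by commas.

Level-order visits nodes level by level from the root, left to right within each level.
Level 0: 26
Level 1: 13, 16
Level 2: 15, 30, 37
Level 3: 3, 29
Level 4: 1

26, 13, 16, 15, 30, 37, 3, 29, 1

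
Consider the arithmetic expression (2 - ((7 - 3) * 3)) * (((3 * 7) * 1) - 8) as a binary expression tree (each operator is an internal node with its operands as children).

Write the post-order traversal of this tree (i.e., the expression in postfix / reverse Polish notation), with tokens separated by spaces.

Post-order on an expression tree gives postfix notation: for each operator, emit left operand, right operand, then the operator.

2 7 3 - 3 * - 3 7 * 1 * 8 - *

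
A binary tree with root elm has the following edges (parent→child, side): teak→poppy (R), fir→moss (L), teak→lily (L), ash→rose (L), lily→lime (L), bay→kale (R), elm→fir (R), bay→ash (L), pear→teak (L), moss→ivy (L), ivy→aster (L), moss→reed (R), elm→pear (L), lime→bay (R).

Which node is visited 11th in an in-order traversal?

In-order visits the left subtree, then the node, then the right subtree.
At elm: go left to pear.
  At pear: go left to teak.
    At teak: go left to lily.
      At lily: go left to lime.
        At lime: no left child.
        Visit lime.
        At lime: go right to bay.
          At bay: go left to ash.
            At ash: go left to rose.
              rose is a leaf — visit rose.
            Visit ash.
            At ash: no right child.
          Visit bay.
          At bay: go right to kale.
            kale is a leaf — visit kale.
      Visit lily.
      At lily: no right child.
    Visit teak.
    At teak: go right to poppy.
      poppy is a leaf — visit poppy.
  Visit pear.
  At pear: no right child.
Visit elm.
At elm: go right to fir.
  At fir: go left to moss.
    At moss: go left to ivy.
      At ivy: go left to aster.
        aster is a leaf — visit aster.
      Visit ivy.
      At ivy: no right child.
    Visit moss.
    At moss: go right to reed.
      reed is a leaf — visit reed.
  Visit fir.
  At fir: no right child.
Full in-order sequence: lime, rose, ash, bay, kale, lily, teak, poppy, pear, elm, aster, ivy, moss, reed, fir.

aster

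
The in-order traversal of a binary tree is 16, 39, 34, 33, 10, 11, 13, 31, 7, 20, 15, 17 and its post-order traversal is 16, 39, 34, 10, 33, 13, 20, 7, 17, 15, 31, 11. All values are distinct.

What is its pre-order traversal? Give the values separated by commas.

The last element of post-order is the root; it splits in-order into left and right subtrees.
Root 11: left subtree has 5 nodes {16, 39, 34, 33, 10}, right has 6 {13, 31, 7, 20, 15, 17}.
  Root 33: left subtree has 3 nodes {16, 39, 34}, right has 1 {10}.
    Root 34: left subtree has 2 nodes {16, 39}, right has 0 { }.
      Root 39: left subtree has 1 node {16}, right has 0 { }.
  Root 31: left subtree has 1 node {13}, right has 4 {7, 20, 15, 17}.
    Root 15: left subtree has 2 nodes {7, 20}, right has 1 {17}.
      Root 7: left subtree has 0 nodes { }, right has 1 {20}.

11, 33, 34, 39, 16, 10, 31, 13, 15, 7, 20, 17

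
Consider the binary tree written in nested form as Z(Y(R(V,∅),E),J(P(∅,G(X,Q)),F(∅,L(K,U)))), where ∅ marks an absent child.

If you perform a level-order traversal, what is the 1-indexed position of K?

Level-order visits nodes level by level from the root, left to right within each level.
Level 0: Z
Level 1: Y, J
Level 2: R, E, P, F
Level 3: V, G, L
Level 4: X, Q, K, U
Full level-order sequence: Z, Y, J, R, E, P, F, V, G, L, X, Q, K, U.

13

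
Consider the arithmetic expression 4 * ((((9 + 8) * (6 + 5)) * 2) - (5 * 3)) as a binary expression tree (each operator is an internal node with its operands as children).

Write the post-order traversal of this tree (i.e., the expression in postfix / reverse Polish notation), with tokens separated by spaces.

Post-order on an expression tree gives postfix notation: for each operator, emit left operand, right operand, then the operator.

4 9 8 + 6 5 + * 2 * 5 3 * - *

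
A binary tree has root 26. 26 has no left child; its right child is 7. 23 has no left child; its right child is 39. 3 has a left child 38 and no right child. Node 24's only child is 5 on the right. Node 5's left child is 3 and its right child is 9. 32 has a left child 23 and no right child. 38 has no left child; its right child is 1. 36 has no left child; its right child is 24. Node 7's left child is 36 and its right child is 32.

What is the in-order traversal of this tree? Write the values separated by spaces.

26 36 24 38 1 3 5 9 7 23 39 32

In-order visits the left subtree, then the node, then the right subtree.
At 26: no left child.
Visit 26.
At 26: go right to 7.
  At 7: go left to 36.
    At 36: no left child.
    Visit 36.
    At 36: go right to 24.
      At 24: no left child.
      Visit 24.
      At 24: go right to 5.
        At 5: go left to 3.
          At 3: go left to 38.
            At 38: no left child.
            Visit 38.
            At 38: go right to 1.
              1 is a leaf — visit 1.
          Visit 3.
          At 3: no right child.
        Visit 5.
        At 5: go right to 9.
          9 is a leaf — visit 9.
  Visit 7.
  At 7: go right to 32.
    At 32: go left to 23.
      At 23: no left child.
      Visit 23.
      At 23: go right to 39.
        39 is a leaf — visit 39.
    Visit 32.
    At 32: no right child.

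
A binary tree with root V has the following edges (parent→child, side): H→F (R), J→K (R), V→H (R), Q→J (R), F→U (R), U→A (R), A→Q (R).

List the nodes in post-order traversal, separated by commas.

K, J, Q, A, U, F, H, V

Post-order visits the left subtree, then the right subtree, then the node.
At V: no left child.
At V: go right to H.
  At H: no left child.
  At H: go right to F.
    At F: no left child.
    At F: go right to U.
      At U: no left child.
      At U: go right to A.
        At A: no left child.
        At A: go right to Q.
          At Q: no left child.
          At Q: go right to J.
            At J: no left child.
            At J: go right to K.
              K is a leaf — visit K.
            Visit J.
          Visit Q.
        Visit A.
      Visit U.
    Visit F.
  Visit H.
Visit V.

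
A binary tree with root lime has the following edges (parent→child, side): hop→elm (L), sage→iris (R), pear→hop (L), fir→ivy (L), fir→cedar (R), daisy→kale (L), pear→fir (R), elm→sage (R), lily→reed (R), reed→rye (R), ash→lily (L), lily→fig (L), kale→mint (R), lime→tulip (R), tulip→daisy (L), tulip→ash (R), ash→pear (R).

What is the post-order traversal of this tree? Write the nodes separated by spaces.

mint kale daisy fig rye reed lily iris sage elm hop ivy cedar fir pear ash tulip lime

Post-order visits the left subtree, then the right subtree, then the node.
At lime: no left child.
At lime: go right to tulip.
  At tulip: go left to daisy.
    At daisy: go left to kale.
      At kale: no left child.
      At kale: go right to mint.
        mint is a leaf — visit mint.
      Visit kale.
    At daisy: no right child.
    Visit daisy.
  At tulip: go right to ash.
    At ash: go left to lily.
      At lily: go left to fig.
        fig is a leaf — visit fig.
      At lily: go right to reed.
        At reed: no left child.
        At reed: go right to rye.
          rye is a leaf — visit rye.
        Visit reed.
      Visit lily.
    At ash: go right to pear.
      At pear: go left to hop.
        At hop: go left to elm.
          At elm: no left child.
          At elm: go right to sage.
            At sage: no left child.
            At sage: go right to iris.
              iris is a leaf — visit iris.
            Visit sage.
          Visit elm.
        At hop: no right child.
        Visit hop.
      At pear: go right to fir.
        At fir: go left to ivy.
          ivy is a leaf — visit ivy.
        At fir: go right to cedar.
          cedar is a leaf — visit cedar.
        Visit fir.
      Visit pear.
    Visit ash.
  Visit tulip.
Visit lime.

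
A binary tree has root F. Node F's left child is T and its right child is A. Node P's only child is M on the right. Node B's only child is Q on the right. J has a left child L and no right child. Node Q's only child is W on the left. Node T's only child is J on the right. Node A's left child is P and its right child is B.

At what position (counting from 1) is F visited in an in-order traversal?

4

In-order visits the left subtree, then the node, then the right subtree.
At F: go left to T.
  At T: no left child.
  Visit T.
  At T: go right to J.
    At J: go left to L.
      L is a leaf — visit L.
    Visit J.
    At J: no right child.
Visit F.
At F: go right to A.
  At A: go left to P.
    At P: no left child.
    Visit P.
    At P: go right to M.
      M is a leaf — visit M.
  Visit A.
  At A: go right to B.
    At B: no left child.
    Visit B.
    At B: go right to Q.
      At Q: go left to W.
        W is a leaf — visit W.
      Visit Q.
      At Q: no right child.
Full in-order sequence: T, L, J, F, P, M, A, B, W, Q.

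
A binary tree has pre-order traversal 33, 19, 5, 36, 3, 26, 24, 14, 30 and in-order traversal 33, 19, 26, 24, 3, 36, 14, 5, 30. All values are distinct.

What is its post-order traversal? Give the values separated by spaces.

The first element of pre-order is the root; it splits in-order into left and right subtrees.
Root 33: left subtree has 0 nodes { }, right has 8 {19, 26, 24, 3, 36, 14, 5, 30}.
  Root 19: left subtree has 0 nodes { }, right has 7 {26, 24, 3, 36, 14, 5, 30}.
    Root 5: left subtree has 5 nodes {26, 24, 3, 36, 14}, right has 1 {30}.
      Root 36: left subtree has 3 nodes {26, 24, 3}, right has 1 {14}.
        Root 3: left subtree has 2 nodes {26, 24}, right has 0 { }.
          Root 26: left subtree has 0 nodes { }, right has 1 {24}.

24 26 3 14 36 30 5 19 33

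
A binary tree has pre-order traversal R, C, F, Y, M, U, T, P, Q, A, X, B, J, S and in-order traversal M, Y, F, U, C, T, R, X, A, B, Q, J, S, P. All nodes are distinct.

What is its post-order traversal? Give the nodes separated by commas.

The first element of pre-order is the root; it splits in-order into left and right subtrees.
Root R: left subtree has 6 nodes {M, Y, F, U, C, T}, right has 7 {X, A, B, Q, J, S, P}.
  Root C: left subtree has 4 nodes {M, Y, F, U}, right has 1 {T}.
    Root F: left subtree has 2 nodes {M, Y}, right has 1 {U}.
      Root Y: left subtree has 1 node {M}, right has 0 { }.
  Root P: left subtree has 6 nodes {X, A, B, Q, J, S}, right has 0 { }.
    Root Q: left subtree has 3 nodes {X, A, B}, right has 2 {J, S}.
      Root A: left subtree has 1 node {X}, right has 1 {B}.
      Root J: left subtree has 0 nodes { }, right has 1 {S}.

M, Y, U, F, T, C, X, B, A, S, J, Q, P, R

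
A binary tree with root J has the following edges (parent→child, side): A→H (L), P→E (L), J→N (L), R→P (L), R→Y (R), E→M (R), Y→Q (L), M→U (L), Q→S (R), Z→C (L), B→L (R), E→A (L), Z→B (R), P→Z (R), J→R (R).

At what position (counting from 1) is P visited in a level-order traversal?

4

Level-order visits nodes level by level from the root, left to right within each level.
Level 0: J
Level 1: N, R
Level 2: P, Y
Level 3: E, Z, Q
Level 4: A, M, C, B, S
Level 5: H, U, L
Full level-order sequence: J, N, R, P, Y, E, Z, Q, A, M, C, B, S, H, U, L.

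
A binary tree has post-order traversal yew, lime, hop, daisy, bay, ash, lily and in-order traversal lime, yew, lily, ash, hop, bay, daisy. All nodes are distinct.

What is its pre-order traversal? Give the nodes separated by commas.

lily, lime, yew, ash, bay, hop, daisy

The last element of post-order is the root; it splits in-order into left and right subtrees.
Root lily: left subtree has 2 nodes {lime, yew}, right has 4 {ash, hop, bay, daisy}.
  Root lime: left subtree has 0 nodes { }, right has 1 {yew}.
  Root ash: left subtree has 0 nodes { }, right has 3 {hop, bay, daisy}.
    Root bay: left subtree has 1 node {hop}, right has 1 {daisy}.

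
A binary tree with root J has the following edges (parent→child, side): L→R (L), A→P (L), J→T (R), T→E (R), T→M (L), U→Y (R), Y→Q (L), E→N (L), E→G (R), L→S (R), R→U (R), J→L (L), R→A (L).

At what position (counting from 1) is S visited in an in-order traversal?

In-order visits the left subtree, then the node, then the right subtree.
At J: go left to L.
  At L: go left to R.
    At R: go left to A.
      At A: go left to P.
        P is a leaf — visit P.
      Visit A.
      At A: no right child.
    Visit R.
    At R: go right to U.
      At U: no left child.
      Visit U.
      At U: go right to Y.
        At Y: go left to Q.
          Q is a leaf — visit Q.
        Visit Y.
        At Y: no right child.
  Visit L.
  At L: go right to S.
    S is a leaf — visit S.
Visit J.
At J: go right to T.
  At T: go left to M.
    M is a leaf — visit M.
  Visit T.
  At T: go right to E.
    At E: go left to N.
      N is a leaf — visit N.
    Visit E.
    At E: go right to G.
      G is a leaf — visit G.
Full in-order sequence: P, A, R, U, Q, Y, L, S, J, M, T, N, E, G.

8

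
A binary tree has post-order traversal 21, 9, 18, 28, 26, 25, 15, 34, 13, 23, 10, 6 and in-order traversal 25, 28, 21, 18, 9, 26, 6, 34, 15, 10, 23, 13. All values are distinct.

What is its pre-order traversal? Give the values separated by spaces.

6 25 26 28 18 21 9 10 34 15 23 13

The last element of post-order is the root; it splits in-order into left and right subtrees.
Root 6: left subtree has 6 nodes {25, 28, 21, 18, 9, 26}, right has 5 {34, 15, 10, 23, 13}.
  Root 25: left subtree has 0 nodes { }, right has 5 {28, 21, 18, 9, 26}.
    Root 26: left subtree has 4 nodes {28, 21, 18, 9}, right has 0 { }.
      Root 28: left subtree has 0 nodes { }, right has 3 {21, 18, 9}.
        Root 18: left subtree has 1 node {21}, right has 1 {9}.
  Root 10: left subtree has 2 nodes {34, 15}, right has 2 {23, 13}.
    Root 34: left subtree has 0 nodes { }, right has 1 {15}.
    Root 23: left subtree has 0 nodes { }, right has 1 {13}.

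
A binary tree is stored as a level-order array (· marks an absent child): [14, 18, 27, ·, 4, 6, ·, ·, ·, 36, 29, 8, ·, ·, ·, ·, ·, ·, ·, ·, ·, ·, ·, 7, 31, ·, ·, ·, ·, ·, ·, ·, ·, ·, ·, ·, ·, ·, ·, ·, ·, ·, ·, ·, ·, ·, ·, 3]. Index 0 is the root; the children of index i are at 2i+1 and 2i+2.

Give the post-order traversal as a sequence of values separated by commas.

36, 29, 4, 18, 3, 7, 31, 8, 6, 27, 14

Post-order visits the left subtree, then the right subtree, then the node.
At 14: go left to 18.
  At 18: no left child.
  At 18: go right to 4.
    At 4: go left to 36.
      36 is a leaf — visit 36.
    At 4: go right to 29.
      29 is a leaf — visit 29.
    Visit 4.
  Visit 18.
At 14: go right to 27.
  At 27: go left to 6.
    At 6: go left to 8.
      At 8: go left to 7.
        At 7: go left to 3.
          3 is a leaf — visit 3.
        At 7: no right child.
        Visit 7.
      At 8: go right to 31.
        31 is a leaf — visit 31.
      Visit 8.
    At 6: no right child.
    Visit 6.
  At 27: no right child.
  Visit 27.
Visit 14.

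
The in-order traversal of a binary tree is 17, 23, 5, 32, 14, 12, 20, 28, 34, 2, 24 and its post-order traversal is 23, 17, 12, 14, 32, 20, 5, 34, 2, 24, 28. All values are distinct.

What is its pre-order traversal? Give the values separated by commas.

The last element of post-order is the root; it splits in-order into left and right subtrees.
Root 28: left subtree has 7 nodes {17, 23, 5, 32, 14, 12, 20}, right has 3 {34, 2, 24}.
  Root 5: left subtree has 2 nodes {17, 23}, right has 4 {32, 14, 12, 20}.
    Root 17: left subtree has 0 nodes { }, right has 1 {23}.
    Root 20: left subtree has 3 nodes {32, 14, 12}, right has 0 { }.
      Root 32: left subtree has 0 nodes { }, right has 2 {14, 12}.
        Root 14: left subtree has 0 nodes { }, right has 1 {12}.
  Root 24: left subtree has 2 nodes {34, 2}, right has 0 { }.
    Root 2: left subtree has 1 node {34}, right has 0 { }.

28, 5, 17, 23, 20, 32, 14, 12, 24, 2, 34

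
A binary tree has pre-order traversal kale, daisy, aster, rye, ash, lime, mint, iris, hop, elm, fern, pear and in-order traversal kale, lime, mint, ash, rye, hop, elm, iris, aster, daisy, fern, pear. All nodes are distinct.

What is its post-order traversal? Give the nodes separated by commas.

mint, lime, ash, elm, hop, iris, rye, aster, pear, fern, daisy, kale

The first element of pre-order is the root; it splits in-order into left and right subtrees.
Root kale: left subtree has 0 nodes { }, right has 11 {lime, mint, ash, rye, hop, elm, iris, aster, daisy, fern, pear}.
  Root daisy: left subtree has 8 nodes {lime, mint, ash, rye, hop, elm, iris, aster}, right has 2 {fern, pear}.
    Root aster: left subtree has 7 nodes {lime, mint, ash, rye, hop, elm, iris}, right has 0 { }.
      Root rye: left subtree has 3 nodes {lime, mint, ash}, right has 3 {hop, elm, iris}.
        Root ash: left subtree has 2 nodes {lime, mint}, right has 0 { }.
          Root lime: left subtree has 0 nodes { }, right has 1 {mint}.
        Root iris: left subtree has 2 nodes {hop, elm}, right has 0 { }.
          Root hop: left subtree has 0 nodes { }, right has 1 {elm}.
    Root fern: left subtree has 0 nodes { }, right has 1 {pear}.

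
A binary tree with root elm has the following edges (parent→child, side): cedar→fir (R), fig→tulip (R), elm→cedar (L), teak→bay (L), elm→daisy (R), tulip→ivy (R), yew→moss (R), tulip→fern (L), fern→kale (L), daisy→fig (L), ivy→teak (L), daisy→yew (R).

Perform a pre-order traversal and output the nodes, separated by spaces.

Pre-order visits the node, then its left subtree, then its right subtree.
Visit elm.
At elm: go left to cedar.
  Visit cedar.
  At cedar: no left child.
  At cedar: go right to fir.
    fir is a leaf — visit fir.
At elm: go right to daisy.
  Visit daisy.
  At daisy: go left to fig.
    Visit fig.
    At fig: no left child.
    At fig: go right to tulip.
      Visit tulip.
      At tulip: go left to fern.
        Visit fern.
        At fern: go left to kale.
          kale is a leaf — visit kale.
        At fern: no right child.
      At tulip: go right to ivy.
        Visit ivy.
        At ivy: go left to teak.
          Visit teak.
          At teak: go left to bay.
            bay is a leaf — visit bay.
          At teak: no right child.
        At ivy: no right child.
  At daisy: go right to yew.
    Visit yew.
    At yew: no left child.
    At yew: go right to moss.
      moss is a leaf — visit moss.

elm cedar fir daisy fig tulip fern kale ivy teak bay yew moss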